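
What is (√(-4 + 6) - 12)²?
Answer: (12 - √2)² ≈ 112.06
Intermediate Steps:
(√(-4 + 6) - 12)² = (√2 - 12)² = (-12 + √2)²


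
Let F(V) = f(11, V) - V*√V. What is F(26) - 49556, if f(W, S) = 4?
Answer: -49552 - 26*√26 ≈ -49685.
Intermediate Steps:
F(V) = 4 - V^(3/2) (F(V) = 4 - V*√V = 4 - V^(3/2))
F(26) - 49556 = (4 - 26^(3/2)) - 49556 = (4 - 26*√26) - 49556 = -49552 - 26*√26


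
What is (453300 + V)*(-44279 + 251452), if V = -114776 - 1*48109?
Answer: 60166146795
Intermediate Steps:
V = -162885 (V = -114776 - 48109 = -162885)
(453300 + V)*(-44279 + 251452) = (453300 - 162885)*(-44279 + 251452) = 290415*207173 = 60166146795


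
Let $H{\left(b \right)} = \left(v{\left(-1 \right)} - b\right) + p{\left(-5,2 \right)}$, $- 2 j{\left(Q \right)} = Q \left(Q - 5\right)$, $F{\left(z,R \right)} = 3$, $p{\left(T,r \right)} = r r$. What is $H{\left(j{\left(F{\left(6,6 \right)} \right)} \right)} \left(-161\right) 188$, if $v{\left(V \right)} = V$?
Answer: $0$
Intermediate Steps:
$p{\left(T,r \right)} = r^{2}$
$j{\left(Q \right)} = - \frac{Q \left(-5 + Q\right)}{2}$ ($j{\left(Q \right)} = - \frac{Q \left(Q - 5\right)}{2} = - \frac{Q \left(-5 + Q\right)}{2}$)
$H{\left(b \right)} = 3 - b$ ($H{\left(b \right)} = \left(-1 - b\right) + 2^{2} = \left(-1 - b\right) + 4 = 3 - b$)
$H{\left(j{\left(F{\left(6,6 \right)} \right)} \right)} \left(-161\right) 188 = \left(3 - \frac{1}{2} \cdot 3 \left(5 - 3\right)\right) \left(-161\right) 188 = \left(3 - \frac{1}{2} \cdot 3 \cdot 2\right) \left(-161\right) 188 = \left(3 - 3\right) \left(-161\right) 188 = 0 \left(-161\right) 188 = 0 \cdot 188 = 0$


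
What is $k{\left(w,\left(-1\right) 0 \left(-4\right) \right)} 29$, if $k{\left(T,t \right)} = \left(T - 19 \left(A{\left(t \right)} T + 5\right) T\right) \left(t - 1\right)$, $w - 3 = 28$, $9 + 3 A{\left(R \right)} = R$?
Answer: $-1504027$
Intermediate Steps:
$A{\left(R \right)} = -3 + \frac{R}{3}$
$w = 31$ ($w = 3 + 28 = 31$)
$k{\left(T,t \right)} = \left(-1 + t\right) \left(T - 19 T \left(5 + T \left(-3 + \frac{t}{3}\right)\right)\right)$ ($k{\left(T,t \right)} = \left(T - 19 \left(\left(-3 + \frac{t}{3}\right) T + 5\right) T\right) \left(t - 1\right) = \left(T - 19 \left(T \left(-3 + \frac{t}{3}\right) + 5\right) T\right) \left(-1 + t\right) = \left(T - 19 \left(5 + T \left(-3 + \frac{t}{3}\right)\right) T\right) \left(-1 + t\right) = \left(T - 19 T \left(5 + T \left(-3 + \frac{t}{3}\right)\right)\right) \left(-1 + t\right) = \left(-1 + t\right) \left(T - 19 T \left(5 + T \left(-3 + \frac{t}{3}\right)\right)\right)$)
$k{\left(w,\left(-1\right) 0 \left(-4\right) \right)} 29 = \frac{1}{3} \cdot 31 \left(282 - 282 \left(-1\right) 0 \left(-4\right) - 5301 - 589 \left(\left(-1\right) 0 \left(-4\right)\right)^{2} + 190 \cdot 31 \left(-1\right) 0 \left(-4\right)\right) 29 = \frac{1}{3} \cdot 31 \left(282 - 282 \cdot 0 \left(-4\right) - 5301 - 589 \left(0 \left(-4\right)\right)^{2} + 190 \cdot 31 \cdot 0 \left(-4\right)\right) 29 = \frac{1}{3} \cdot 31 \left(282 - 0 - 5301 - 589 \cdot 0^{2} + 190 \cdot 31 \cdot 0\right) 29 = \frac{1}{3} \cdot 31 \left(282 + 0 - 5301 - 589 \cdot 0 + 0\right) 29 = \frac{1}{3} \cdot 31 \left(282 + 0 - 5301 + 0 + 0\right) 29 = \frac{1}{3} \cdot 31 \left(-5019\right) 29 = \left(-51863\right) 29 = -1504027$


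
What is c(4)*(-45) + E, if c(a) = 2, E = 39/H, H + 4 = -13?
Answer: -1569/17 ≈ -92.294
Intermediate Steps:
H = -17 (H = -4 - 13 = -17)
E = -39/17 (E = 39/(-17) = 39*(-1/17) = -39/17 ≈ -2.2941)
c(4)*(-45) + E = 2*(-45) - 39/17 = -90 - 39/17 = -1569/17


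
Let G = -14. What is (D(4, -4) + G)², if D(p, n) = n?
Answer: 324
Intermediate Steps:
(D(4, -4) + G)² = (-4 - 14)² = (-18)² = 324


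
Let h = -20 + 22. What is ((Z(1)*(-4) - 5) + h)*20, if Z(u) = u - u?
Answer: -60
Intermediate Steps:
Z(u) = 0
h = 2
((Z(1)*(-4) - 5) + h)*20 = ((0*(-4) - 5) + 2)*20 = ((0 - 5) + 2)*20 = (-5 + 2)*20 = -3*20 = -60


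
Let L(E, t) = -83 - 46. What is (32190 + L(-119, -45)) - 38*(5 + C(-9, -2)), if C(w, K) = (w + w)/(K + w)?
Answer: 349897/11 ≈ 31809.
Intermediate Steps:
L(E, t) = -129
C(w, K) = 2*w/(K + w) (C(w, K) = (2*w)/(K + w) = 2*w/(K + w))
(32190 + L(-119, -45)) - 38*(5 + C(-9, -2)) = (32190 - 129) - 38*(5 + 2*(-9)/(-2 - 9)) = 32061 - 38*(5 + 2*(-9)/(-11)) = 32061 - 38*(5 + 2*(-9)*(-1/11)) = 32061 - 38*(5 + 18/11) = 32061 - 38*73/11 = 32061 - 2774/11 = 349897/11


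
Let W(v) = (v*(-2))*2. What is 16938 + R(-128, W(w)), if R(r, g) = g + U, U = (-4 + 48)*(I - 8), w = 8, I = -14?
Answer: 15938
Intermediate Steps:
U = -968 (U = (-4 + 48)*(-14 - 8) = 44*(-22) = -968)
W(v) = -4*v (W(v) = -2*v*2 = -4*v)
R(r, g) = -968 + g (R(r, g) = g - 968 = -968 + g)
16938 + R(-128, W(w)) = 16938 + (-968 - 4*8) = 16938 + (-968 - 32) = 16938 - 1000 = 15938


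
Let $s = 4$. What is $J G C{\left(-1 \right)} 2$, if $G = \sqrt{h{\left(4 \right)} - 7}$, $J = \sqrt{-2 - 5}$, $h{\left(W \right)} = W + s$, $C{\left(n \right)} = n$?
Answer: $- 2 i \sqrt{7} \approx - 5.2915 i$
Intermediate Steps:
$h{\left(W \right)} = 4 + W$ ($h{\left(W \right)} = W + 4 = 4 + W$)
$J = i \sqrt{7}$ ($J = \sqrt{-7} = i \sqrt{7} \approx 2.6458 i$)
$G = 1$ ($G = \sqrt{\left(4 + 4\right) - 7} = \sqrt{8 - 7} = \sqrt{1} = 1$)
$J G C{\left(-1 \right)} 2 = i \sqrt{7} \cdot 1 \left(\left(-1\right) 2\right) = i \sqrt{7} \left(-2\right) = - 2 i \sqrt{7}$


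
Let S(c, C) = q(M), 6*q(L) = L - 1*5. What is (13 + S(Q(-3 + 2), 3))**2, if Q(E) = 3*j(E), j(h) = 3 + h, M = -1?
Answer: 144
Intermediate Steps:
Q(E) = 9 + 3*E (Q(E) = 3*(3 + E) = 9 + 3*E)
q(L) = -5/6 + L/6 (q(L) = (L - 1*5)/6 = (L - 5)/6 = (-5 + L)/6 = -5/6 + L/6)
S(c, C) = -1 (S(c, C) = -5/6 + (1/6)*(-1) = -5/6 - 1/6 = -1)
(13 + S(Q(-3 + 2), 3))**2 = (13 - 1)**2 = 12**2 = 144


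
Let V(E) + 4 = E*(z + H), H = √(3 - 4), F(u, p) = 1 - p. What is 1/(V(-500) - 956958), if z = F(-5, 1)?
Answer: -478481/457888259722 + 125*I/228944129861 ≈ -1.045e-6 + 5.4598e-10*I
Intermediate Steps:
H = I (H = √(-1) = I ≈ 1.0*I)
z = 0 (z = 1 - 1*1 = 1 - 1 = 0)
V(E) = -4 + I*E (V(E) = -4 + E*(0 + I) = -4 + E*I = -4 + I*E)
1/(V(-500) - 956958) = 1/((-4 + I*(-500)) - 956958) = 1/((-4 - 500*I) - 956958) = 1/(-956962 - 500*I) = (-956962 + 500*I)/915776519444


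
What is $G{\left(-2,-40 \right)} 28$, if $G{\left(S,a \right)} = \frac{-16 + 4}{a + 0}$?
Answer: $\frac{42}{5} \approx 8.4$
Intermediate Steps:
$G{\left(S,a \right)} = - \frac{12}{a}$
$G{\left(-2,-40 \right)} 28 = - \frac{12}{-40} \cdot 28 = \left(-12\right) \left(- \frac{1}{40}\right) 28 = \frac{3}{10} \cdot 28 = \frac{42}{5}$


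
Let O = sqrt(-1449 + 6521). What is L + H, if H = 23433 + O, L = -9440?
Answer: 13993 + 4*sqrt(317) ≈ 14064.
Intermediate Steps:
O = 4*sqrt(317) (O = sqrt(5072) = 4*sqrt(317) ≈ 71.218)
H = 23433 + 4*sqrt(317) ≈ 23504.
L + H = -9440 + (23433 + 4*sqrt(317)) = 13993 + 4*sqrt(317)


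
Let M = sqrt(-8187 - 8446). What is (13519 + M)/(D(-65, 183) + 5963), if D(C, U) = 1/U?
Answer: 2473977/1091230 + 183*I*sqrt(16633)/1091230 ≈ 2.2671 + 0.021628*I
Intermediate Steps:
M = I*sqrt(16633) (M = sqrt(-16633) = I*sqrt(16633) ≈ 128.97*I)
(13519 + M)/(D(-65, 183) + 5963) = (13519 + I*sqrt(16633))/(1/183 + 5963) = (13519 + I*sqrt(16633))/(1091230/183) = (13519 + I*sqrt(16633))*(183/1091230) = 2473977/1091230 + 183*I*sqrt(16633)/1091230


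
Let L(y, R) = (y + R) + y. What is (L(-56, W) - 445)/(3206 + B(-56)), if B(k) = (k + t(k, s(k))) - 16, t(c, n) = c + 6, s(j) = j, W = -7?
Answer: -47/257 ≈ -0.18288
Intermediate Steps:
L(y, R) = R + 2*y (L(y, R) = (R + y) + y = R + 2*y)
t(c, n) = 6 + c
B(k) = -10 + 2*k (B(k) = (k + (6 + k)) - 16 = (6 + 2*k) - 16 = -10 + 2*k)
(L(-56, W) - 445)/(3206 + B(-56)) = ((-7 + 2*(-56)) - 445)/(3206 + (-10 + 2*(-56))) = ((-7 - 112) - 445)/(3206 + (-10 - 112)) = (-119 - 445)/(3206 - 122) = -564/3084 = -564*1/3084 = -47/257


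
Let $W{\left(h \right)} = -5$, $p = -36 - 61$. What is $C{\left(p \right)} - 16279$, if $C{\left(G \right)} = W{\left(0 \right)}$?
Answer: $-16284$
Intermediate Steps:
$p = -97$
$C{\left(G \right)} = -5$
$C{\left(p \right)} - 16279 = -5 - 16279 = -16284$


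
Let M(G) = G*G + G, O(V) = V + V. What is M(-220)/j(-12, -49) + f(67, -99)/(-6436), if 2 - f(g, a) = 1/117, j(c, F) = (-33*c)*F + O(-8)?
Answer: -1814232151/731174652 ≈ -2.4813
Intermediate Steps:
O(V) = 2*V
j(c, F) = -16 - 33*F*c (j(c, F) = (-33*c)*F + 2*(-8) = -33*F*c - 16 = -16 - 33*F*c)
M(G) = G + G² (M(G) = G² + G = G + G²)
f(g, a) = 233/117 (f(g, a) = 2 - 1/117 = 233/117)
M(-220)/j(-12, -49) + f(67, -99)/(-6436) = (-220*(1 - 220))/(-16 - 33*(-49)*(-12)) + (233/117)/(-6436) = (-220*(-219))/(-16 - 19404) + (233/117)*(-1/6436) = 48180/(-19420) - 233/753012 = 48180*(-1/19420) - 233/753012 = -2409/971 - 233/753012 = -1814232151/731174652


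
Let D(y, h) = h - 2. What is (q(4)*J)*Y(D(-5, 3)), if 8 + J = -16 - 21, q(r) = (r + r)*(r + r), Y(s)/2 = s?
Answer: -5760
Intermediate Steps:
D(y, h) = -2 + h
Y(s) = 2*s
q(r) = 4*r² (q(r) = (2*r)*(2*r) = 4*r²)
J = -45 (J = -8 + (-16 - 21) = -8 - 37 = -45)
(q(4)*J)*Y(D(-5, 3)) = ((4*4²)*(-45))*(2*(-2 + 3)) = ((4*16)*(-45))*(2*1) = (64*(-45))*2 = -2880*2 = -5760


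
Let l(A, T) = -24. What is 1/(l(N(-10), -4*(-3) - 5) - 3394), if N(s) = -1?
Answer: -1/3418 ≈ -0.00029257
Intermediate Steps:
1/(l(N(-10), -4*(-3) - 5) - 3394) = 1/(-24 - 3394) = 1/(-3418) = -1/3418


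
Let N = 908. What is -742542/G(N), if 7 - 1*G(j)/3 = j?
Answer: 247514/901 ≈ 274.71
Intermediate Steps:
G(j) = 21 - 3*j
-742542/G(N) = -742542/(21 - 3*908) = -742542/(21 - 2724) = -742542/(-2703) = -742542*(-1/2703) = 247514/901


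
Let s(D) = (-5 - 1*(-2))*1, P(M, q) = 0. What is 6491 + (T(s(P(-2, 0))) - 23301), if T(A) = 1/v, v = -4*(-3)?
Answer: -201719/12 ≈ -16810.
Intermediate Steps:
v = 12
s(D) = -3 (s(D) = (-5 + 2)*1 = -3*1 = -3)
T(A) = 1/12
6491 + (T(s(P(-2, 0))) - 23301) = 6491 + (1/12 - 23301) = 6491 - 279611/12 = -201719/12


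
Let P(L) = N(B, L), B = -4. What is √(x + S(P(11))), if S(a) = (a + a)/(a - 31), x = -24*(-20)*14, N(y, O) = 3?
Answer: 3*√146342/14 ≈ 81.974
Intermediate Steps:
x = 6720 (x = 480*14 = 6720)
P(L) = 3
S(a) = 2*a/(-31 + a) (S(a) = (2*a)/(-31 + a) = 2*a/(-31 + a))
√(x + S(P(11))) = √(6720 + 2*3/(-31 + 3)) = √(6720 + 2*3/(-28)) = √(6720 + 2*3*(-1/28)) = √(6720 - 3/14) = √(94077/14) = 3*√146342/14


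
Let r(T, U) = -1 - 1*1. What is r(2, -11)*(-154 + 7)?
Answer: 294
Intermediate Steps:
r(T, U) = -2 (r(T, U) = -1 - 1 = -2)
r(2, -11)*(-154 + 7) = -2*(-154 + 7) = -2*(-147) = 294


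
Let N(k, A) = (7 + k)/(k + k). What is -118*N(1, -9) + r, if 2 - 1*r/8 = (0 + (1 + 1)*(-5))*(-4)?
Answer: -776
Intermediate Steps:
N(k, A) = (7 + k)/(2*k) (N(k, A) = (7 + k)/((2*k)) = (7 + k)*(1/(2*k)) = (7 + k)/(2*k))
r = -304 (r = 16 - 8*(0 + (1 + 1)*(-5))*(-4) = 16 - 8*(0 + 2*(-5))*(-4) = 16 - 8*(0 - 10)*(-4) = 16 - (-80)*(-4) = 16 - 8*40 = 16 - 320 = -304)
-118*N(1, -9) + r = -59*(7 + 1)/1 - 304 = -59*8 - 304 = -118*4 - 304 = -472 - 304 = -776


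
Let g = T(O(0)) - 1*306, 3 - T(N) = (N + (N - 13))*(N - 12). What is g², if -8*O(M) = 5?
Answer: 238795209/1024 ≈ 2.3320e+5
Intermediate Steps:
O(M) = -5/8 (O(M) = -⅛*5 = -5/8)
T(N) = 3 - (-13 + 2*N)*(-12 + N) (T(N) = 3 - (N + (N - 13))*(N - 12) = 3 - (N + (-13 + N))*(-12 + N) = 3 - (-13 + 2*N)*(-12 + N))
g = -15453/32 (g = (-153 - 2*(-5/8)² + 37*(-5/8)) - 1*306 = (-153 - 2*25/64 - 185/8) - 306 = (-153 - 25/32 - 185/8) - 306 = -5661/32 - 306 = -15453/32 ≈ -482.91)
g² = (-15453/32)² = 238795209/1024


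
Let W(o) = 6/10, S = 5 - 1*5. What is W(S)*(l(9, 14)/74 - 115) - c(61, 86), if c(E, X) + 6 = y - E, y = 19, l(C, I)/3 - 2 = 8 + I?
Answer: -3777/185 ≈ -20.416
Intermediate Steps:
l(C, I) = 30 + 3*I (l(C, I) = 6 + 3*(8 + I) = 6 + (24 + 3*I) = 30 + 3*I)
c(E, X) = 13 - E (c(E, X) = -6 + (19 - E) = 13 - E)
S = 0 (S = 5 - 5 = 0)
W(o) = ⅗ (W(o) = 6*(⅒) = ⅗)
W(S)*(l(9, 14)/74 - 115) - c(61, 86) = 3*((30 + 3*14)/74 - 115)/5 - (13 - 1*61) = 3*((30 + 42)*(1/74) - 115)/5 - (13 - 61) = 3*(72*(1/74) - 115)/5 - 1*(-48) = 3*(36/37 - 115)/5 + 48 = (⅗)*(-4219/37) + 48 = -12657/185 + 48 = -3777/185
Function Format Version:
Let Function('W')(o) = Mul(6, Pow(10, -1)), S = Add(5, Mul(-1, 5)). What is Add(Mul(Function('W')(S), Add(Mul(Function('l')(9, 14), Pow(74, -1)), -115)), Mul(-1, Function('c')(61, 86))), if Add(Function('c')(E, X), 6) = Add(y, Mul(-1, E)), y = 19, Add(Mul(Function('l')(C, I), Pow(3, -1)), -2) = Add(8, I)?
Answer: Rational(-3777, 185) ≈ -20.416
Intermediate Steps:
Function('l')(C, I) = Add(30, Mul(3, I)) (Function('l')(C, I) = Add(6, Mul(3, Add(8, I))) = Add(6, Add(24, Mul(3, I))) = Add(30, Mul(3, I)))
Function('c')(E, X) = Add(13, Mul(-1, E)) (Function('c')(E, X) = Add(-6, Add(19, Mul(-1, E))) = Add(13, Mul(-1, E)))
S = 0 (S = Add(5, -5) = 0)
Function('W')(o) = Rational(3, 5) (Function('W')(o) = Mul(6, Rational(1, 10)) = Rational(3, 5))
Add(Mul(Function('W')(S), Add(Mul(Function('l')(9, 14), Pow(74, -1)), -115)), Mul(-1, Function('c')(61, 86))) = Add(Mul(Rational(3, 5), Add(Mul(Add(30, Mul(3, 14)), Pow(74, -1)), -115)), Mul(-1, Add(13, Mul(-1, 61)))) = Add(Mul(Rational(3, 5), Add(Mul(Add(30, 42), Rational(1, 74)), -115)), Mul(-1, Add(13, -61))) = Add(Mul(Rational(3, 5), Add(Mul(72, Rational(1, 74)), -115)), Mul(-1, -48)) = Add(Mul(Rational(3, 5), Add(Rational(36, 37), -115)), 48) = Add(Mul(Rational(3, 5), Rational(-4219, 37)), 48) = Add(Rational(-12657, 185), 48) = Rational(-3777, 185)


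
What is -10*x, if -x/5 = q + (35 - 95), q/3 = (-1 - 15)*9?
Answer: -24600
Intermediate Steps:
q = -432 (q = 3*((-1 - 15)*9) = 3*(-16*9) = 3*(-144) = -432)
x = 2460 (x = -5*(-432 + (35 - 95)) = -5*(-432 - 60) = -5*(-492) = 2460)
-10*x = -10*2460 = -24600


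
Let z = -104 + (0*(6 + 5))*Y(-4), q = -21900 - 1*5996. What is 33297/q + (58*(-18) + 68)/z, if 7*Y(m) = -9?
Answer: 270041/32968 ≈ 8.1910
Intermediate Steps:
Y(m) = -9/7 (Y(m) = (1/7)*(-9) = -9/7)
q = -27896 (q = -21900 - 5996 = -27896)
z = -104 (z = -104 + (0*(6 + 5))*(-9/7) = -104 + (0*11)*(-9/7) = -104 + 0*(-9/7) = -104 + 0 = -104)
33297/q + (58*(-18) + 68)/z = 33297/(-27896) + (58*(-18) + 68)/(-104) = 33297*(-1/27896) + (-1044 + 68)*(-1/104) = -3027/2536 - 976*(-1/104) = -3027/2536 + 122/13 = 270041/32968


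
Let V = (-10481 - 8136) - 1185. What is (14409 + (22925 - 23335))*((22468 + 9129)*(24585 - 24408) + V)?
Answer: 78014565133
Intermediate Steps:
V = -19802 (V = -18617 - 1185 = -19802)
(14409 + (22925 - 23335))*((22468 + 9129)*(24585 - 24408) + V) = (14409 + (22925 - 23335))*((22468 + 9129)*(24585 - 24408) - 19802) = (14409 - 410)*(31597*177 - 19802) = 13999*(5592669 - 19802) = 13999*5572867 = 78014565133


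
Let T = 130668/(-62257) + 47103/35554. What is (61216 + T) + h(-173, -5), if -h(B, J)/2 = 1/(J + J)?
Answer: 677497251590613/11067426890 ≈ 61215.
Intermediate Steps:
T = -1713278601/2213485378 (T = 130668*(-1/62257) + 47103*(1/35554) = -130668/62257 + 47103/35554 = -1713278601/2213485378 ≈ -0.77402)
h(B, J) = -1/J (h(B, J) = -2/(J + J) = -2*1/(2*J) = -1/J)
(61216 + T) + h(-173, -5) = (61216 - 1713278601/2213485378) - 1/(-5) = 135499007621047/2213485378 - 1*(-1/5) = 135499007621047/2213485378 + 1/5 = 677497251590613/11067426890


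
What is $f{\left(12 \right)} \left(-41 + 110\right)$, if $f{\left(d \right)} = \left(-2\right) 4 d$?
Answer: $-6624$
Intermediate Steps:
$f{\left(d \right)} = - 8 d$
$f{\left(12 \right)} \left(-41 + 110\right) = \left(-8\right) 12 \left(-41 + 110\right) = \left(-96\right) 69 = -6624$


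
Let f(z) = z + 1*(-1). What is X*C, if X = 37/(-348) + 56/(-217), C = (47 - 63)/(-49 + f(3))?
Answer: -15724/126759 ≈ -0.12405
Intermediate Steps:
f(z) = -1 + z (f(z) = z - 1 = -1 + z)
C = 16/47 (C = (47 - 63)/(-49 + (-1 + 3)) = -16/(-49 + 2) = -16/(-47) = -16*(-1/47) = 16/47 ≈ 0.34043)
X = -3931/10788 (X = 37*(-1/348) + 56*(-1/217) = -37/348 - 8/31 = -3931/10788 ≈ -0.36439)
X*C = -3931/10788*16/47 = -15724/126759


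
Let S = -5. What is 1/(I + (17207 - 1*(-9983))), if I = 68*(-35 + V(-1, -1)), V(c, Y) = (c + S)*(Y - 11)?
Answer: 1/29706 ≈ 3.3663e-5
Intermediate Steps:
V(c, Y) = (-11 + Y)*(-5 + c) (V(c, Y) = (c - 5)*(Y - 11) = (-5 + c)*(-11 + Y) = (-11 + Y)*(-5 + c))
I = 2516 (I = 68*(-35 + (55 - 11*(-1) - 5*(-1) - 1*(-1))) = 68*(-35 + (55 + 11 + 5 + 1)) = 68*(-35 + 72) = 68*37 = 2516)
1/(I + (17207 - 1*(-9983))) = 1/(2516 + (17207 - 1*(-9983))) = 1/(2516 + (17207 + 9983)) = 1/(2516 + 27190) = 1/29706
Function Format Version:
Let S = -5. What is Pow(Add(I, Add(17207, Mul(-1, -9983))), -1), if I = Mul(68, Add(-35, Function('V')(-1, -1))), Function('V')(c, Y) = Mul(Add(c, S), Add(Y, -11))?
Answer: Rational(1, 29706) ≈ 3.3663e-5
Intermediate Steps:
Function('V')(c, Y) = Mul(Add(-11, Y), Add(-5, c)) (Function('V')(c, Y) = Mul(Add(c, -5), Add(Y, -11)) = Mul(Add(-5, c), Add(-11, Y)) = Mul(Add(-11, Y), Add(-5, c)))
I = 2516 (I = Mul(68, Add(-35, Add(55, Mul(-11, -1), Mul(-5, -1), Mul(-1, -1)))) = Mul(68, Add(-35, Add(55, 11, 5, 1))) = Mul(68, Add(-35, 72)) = Mul(68, 37) = 2516)
Pow(Add(I, Add(17207, Mul(-1, -9983))), -1) = Pow(Add(2516, Add(17207, Mul(-1, -9983))), -1) = Pow(Add(2516, Add(17207, 9983)), -1) = Pow(Add(2516, 27190), -1) = Pow(29706, -1) = Rational(1, 29706)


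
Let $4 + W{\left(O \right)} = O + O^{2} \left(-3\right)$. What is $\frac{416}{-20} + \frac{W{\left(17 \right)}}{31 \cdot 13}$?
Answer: $- \frac{46182}{2015} \approx -22.919$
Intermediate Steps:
$W{\left(O \right)} = -4 + O - 3 O^{2}$ ($W{\left(O \right)} = -4 + \left(O + O^{2} \left(-3\right)\right) = -4 - \left(- O + 3 O^{2}\right) = -4 + O - 3 O^{2}$)
$\frac{416}{-20} + \frac{W{\left(17 \right)}}{31 \cdot 13} = \frac{416}{-20} + \frac{-4 + 17 - 3 \cdot 17^{2}}{31 \cdot 13} = 416 \left(- \frac{1}{20}\right) + \frac{-4 + 17 - 867}{403} = - \frac{104}{5} + \left(-4 + 17 - 867\right) \frac{1}{403} = - \frac{104}{5} - \frac{854}{403} = - \frac{46182}{2015}$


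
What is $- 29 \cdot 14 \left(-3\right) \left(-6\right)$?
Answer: $-7308$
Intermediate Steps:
$- 29 \cdot 14 \left(-3\right) \left(-6\right) = \left(-29\right) \left(-42\right) \left(-6\right) = 1218 \left(-6\right) = -7308$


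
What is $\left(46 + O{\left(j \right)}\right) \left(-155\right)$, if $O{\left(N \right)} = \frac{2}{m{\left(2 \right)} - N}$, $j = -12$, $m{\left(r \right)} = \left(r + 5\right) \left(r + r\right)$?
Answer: $- \frac{28551}{4} \approx -7137.8$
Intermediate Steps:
$m{\left(r \right)} = 2 r \left(5 + r\right)$ ($m{\left(r \right)} = \left(5 + r\right) 2 r = 2 r \left(5 + r\right)$)
$O{\left(N \right)} = \frac{2}{28 - N}$ ($O{\left(N \right)} = \frac{2}{2 \cdot 2 \left(5 + 2\right) - N} = \frac{2}{2 \cdot 2 \cdot 7 - N} = \frac{2}{28 - N}$)
$\left(46 + O{\left(j \right)}\right) \left(-155\right) = \left(46 - \frac{2}{-28 - 12}\right) \left(-155\right) = \left(46 - \frac{2}{-40}\right) \left(-155\right) = \left(46 - - \frac{1}{20}\right) \left(-155\right) = \left(46 + \frac{1}{20}\right) \left(-155\right) = \frac{921}{20} \left(-155\right) = - \frac{28551}{4}$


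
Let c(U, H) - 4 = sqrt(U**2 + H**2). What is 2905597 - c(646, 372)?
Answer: 2905593 - 10*sqrt(5557) ≈ 2.9048e+6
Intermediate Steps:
c(U, H) = 4 + sqrt(H**2 + U**2) (c(U, H) = 4 + sqrt(U**2 + H**2) = 4 + sqrt(H**2 + U**2))
2905597 - c(646, 372) = 2905597 - (4 + sqrt(372**2 + 646**2)) = 2905597 - (4 + sqrt(138384 + 417316)) = 2905597 - (4 + sqrt(555700)) = 2905597 - (4 + 10*sqrt(5557)) = 2905597 + (-4 - 10*sqrt(5557)) = 2905593 - 10*sqrt(5557)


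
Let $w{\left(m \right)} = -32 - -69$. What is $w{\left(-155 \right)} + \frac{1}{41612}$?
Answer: $\frac{1539645}{41612} \approx 37.0$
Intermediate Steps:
$w{\left(m \right)} = 37$ ($w{\left(m \right)} = -32 + 69 = 37$)
$w{\left(-155 \right)} + \frac{1}{41612} = 37 + \frac{1}{41612} = \frac{1539645}{41612}$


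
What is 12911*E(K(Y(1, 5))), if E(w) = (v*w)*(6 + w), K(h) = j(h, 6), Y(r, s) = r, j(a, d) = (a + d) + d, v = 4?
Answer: 12756068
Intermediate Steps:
j(a, d) = a + 2*d
K(h) = 12 + h (K(h) = h + 2*6 = h + 12 = 12 + h)
E(w) = 4*w*(6 + w) (E(w) = (4*w)*(6 + w) = 4*w*(6 + w))
12911*E(K(Y(1, 5))) = 12911*(4*(12 + 1)*(6 + (12 + 1))) = 12911*(4*13*(6 + 13)) = 12911*(4*13*19) = 12911*988 = 12756068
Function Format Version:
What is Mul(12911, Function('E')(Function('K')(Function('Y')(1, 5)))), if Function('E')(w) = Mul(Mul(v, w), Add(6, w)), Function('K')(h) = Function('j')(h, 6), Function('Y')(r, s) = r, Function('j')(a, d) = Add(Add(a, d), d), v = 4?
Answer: 12756068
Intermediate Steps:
Function('j')(a, d) = Add(a, Mul(2, d))
Function('K')(h) = Add(12, h) (Function('K')(h) = Add(h, Mul(2, 6)) = Add(h, 12) = Add(12, h))
Function('E')(w) = Mul(4, w, Add(6, w)) (Function('E')(w) = Mul(Mul(4, w), Add(6, w)) = Mul(4, w, Add(6, w)))
Mul(12911, Function('E')(Function('K')(Function('Y')(1, 5)))) = Mul(12911, Mul(4, Add(12, 1), Add(6, Add(12, 1)))) = Mul(12911, Mul(4, 13, Add(6, 13))) = Mul(12911, Mul(4, 13, 19)) = Mul(12911, 988) = 12756068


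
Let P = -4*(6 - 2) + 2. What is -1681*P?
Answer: 23534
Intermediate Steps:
P = -14 (P = -4*4 + 2 = -16 + 2 = -14)
-1681*P = -1681*(-14) = 23534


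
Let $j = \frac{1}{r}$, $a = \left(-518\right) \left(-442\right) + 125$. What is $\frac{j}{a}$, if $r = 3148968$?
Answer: $\frac{1}{721368738408} \approx 1.3863 \cdot 10^{-12}$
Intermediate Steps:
$a = 229081$ ($a = 228956 + 125 = 229081$)
$j = \frac{1}{3148968} \approx 3.1756 \cdot 10^{-7}$
$\frac{j}{a} = \frac{1}{3148968 \cdot 229081} = \frac{1}{3148968} \cdot \frac{1}{229081} = \frac{1}{721368738408}$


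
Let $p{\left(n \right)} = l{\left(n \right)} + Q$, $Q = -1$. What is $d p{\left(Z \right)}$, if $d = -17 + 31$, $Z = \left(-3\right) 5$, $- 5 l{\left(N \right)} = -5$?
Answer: $0$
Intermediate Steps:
$l{\left(N \right)} = 1$ ($l{\left(N \right)} = \left(- \frac{1}{5}\right) \left(-5\right) = 1$)
$Z = -15$
$d = 14$
$p{\left(n \right)} = 0$ ($p{\left(n \right)} = 1 - 1 = 0$)
$d p{\left(Z \right)} = 14 \cdot 0 = 0$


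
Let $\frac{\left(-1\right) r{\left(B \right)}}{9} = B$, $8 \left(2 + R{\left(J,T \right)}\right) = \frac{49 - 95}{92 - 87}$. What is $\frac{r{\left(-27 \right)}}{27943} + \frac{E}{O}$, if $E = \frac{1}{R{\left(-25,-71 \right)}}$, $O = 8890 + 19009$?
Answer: $\frac{426546931}{49113650691} \approx 0.0086849$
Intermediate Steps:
$R{\left(J,T \right)} = - \frac{63}{20}$ ($R{\left(J,T \right)} = -2 + \frac{\left(49 - 95\right) \frac{1}{92 - 87}}{8} = -2 + \frac{\left(-46\right) \frac{1}{5}}{8} = -2 + \frac{1}{8} \left(- \frac{46}{5}\right) = -2 - \frac{23}{20} = - \frac{63}{20}$)
$O = 27899$
$r{\left(B \right)} = - 9 B$
$E = - \frac{20}{63}$ ($E = \frac{1}{- \frac{63}{20}} = - \frac{20}{63} \approx -0.31746$)
$\frac{r{\left(-27 \right)}}{27943} + \frac{E}{O} = \frac{\left(-9\right) \left(-27\right)}{27943} - \frac{20}{63 \cdot 27899} = 243 \cdot \frac{1}{27943} - \frac{20}{1757637} = \frac{243}{27943} - \frac{20}{1757637} = \frac{426546931}{49113650691}$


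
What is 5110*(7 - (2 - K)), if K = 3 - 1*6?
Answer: 10220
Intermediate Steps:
K = -3 (K = 3 - 6 = -3)
5110*(7 - (2 - K)) = 5110*(7 - (2 - 1*(-3))) = 5110*(7 - (2 + 3)) = 5110*(7 - 1*5) = 5110*(7 - 5) = 5110*2 = 10220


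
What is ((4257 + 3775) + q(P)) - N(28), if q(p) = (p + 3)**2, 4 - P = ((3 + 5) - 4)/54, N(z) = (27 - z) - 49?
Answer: 5926747/729 ≈ 8130.0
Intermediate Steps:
N(z) = -22 - z
P = 106/27 (P = 4 - ((3 + 5) - 4)/54 = 4 - (8 - 4)/54 = 4 - 4/54 = 4 - 1*2/27 = 4 - 2/27 = 106/27 ≈ 3.9259)
q(p) = (3 + p)**2
((4257 + 3775) + q(P)) - N(28) = ((4257 + 3775) + (3 + 106/27)**2) - (-22 - 1*28) = (8032 + (187/27)**2) - (-22 - 28) = (8032 + 34969/729) - 1*(-50) = 5890297/729 + 50 = 5926747/729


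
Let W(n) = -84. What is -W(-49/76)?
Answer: 84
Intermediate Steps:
-W(-49/76) = -1*(-84) = 84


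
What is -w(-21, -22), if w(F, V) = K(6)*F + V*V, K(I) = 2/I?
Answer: -477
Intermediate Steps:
w(F, V) = V² + F/3 (w(F, V) = (2/6)*F + V*V = (2*(⅙))*F + V² = F/3 + V² = V² + F/3)
-w(-21, -22) = -((-22)² + (⅓)*(-21)) = -(484 - 7) = -1*477 = -477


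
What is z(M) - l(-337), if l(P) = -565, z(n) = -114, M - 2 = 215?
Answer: 451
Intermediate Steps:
M = 217 (M = 2 + 215 = 217)
z(M) - l(-337) = -114 - 1*(-565) = -114 + 565 = 451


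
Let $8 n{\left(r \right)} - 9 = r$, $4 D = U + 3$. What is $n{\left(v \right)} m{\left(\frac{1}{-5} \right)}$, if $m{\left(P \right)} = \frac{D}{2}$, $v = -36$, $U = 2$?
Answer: $- \frac{135}{64} \approx -2.1094$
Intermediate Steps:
$D = \frac{5}{4}$ ($D = \frac{2 + 3}{4} = \frac{1}{4} \cdot 5 = \frac{5}{4} \approx 1.25$)
$n{\left(r \right)} = \frac{9}{8} + \frac{r}{8}$
$m{\left(P \right)} = \frac{5}{8}$ ($m{\left(P \right)} = \frac{5}{4 \cdot 2} = \frac{5}{4} \cdot \frac{1}{2} = \frac{5}{8}$)
$n{\left(v \right)} m{\left(\frac{1}{-5} \right)} = \left(\frac{9}{8} + \frac{1}{8} \left(-36\right)\right) \frac{5}{8} = \left(\frac{9}{8} - \frac{9}{2}\right) \frac{5}{8} = \left(- \frac{27}{8}\right) \frac{5}{8} = - \frac{135}{64}$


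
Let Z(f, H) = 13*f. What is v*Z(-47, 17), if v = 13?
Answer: -7943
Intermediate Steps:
v*Z(-47, 17) = 13*(13*(-47)) = 13*(-611) = -7943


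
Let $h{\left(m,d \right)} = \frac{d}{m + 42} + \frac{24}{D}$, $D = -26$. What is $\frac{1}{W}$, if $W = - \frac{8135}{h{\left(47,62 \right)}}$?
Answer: $\frac{262}{9412195} \approx 2.7836 \cdot 10^{-5}$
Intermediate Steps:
$h{\left(m,d \right)} = - \frac{12}{13} + \frac{d}{42 + m}$ ($h{\left(m,d \right)} = \frac{d}{m + 42} + \frac{24}{-26} = \frac{d}{42 + m} + 24 \left(- \frac{1}{26}\right) = \frac{d}{42 + m} - \frac{12}{13} = - \frac{12}{13} + \frac{d}{42 + m}$)
$W = \frac{9412195}{262}$ ($W = - \frac{8135}{\frac{1}{13} \frac{1}{42 + 47} \left(-504 - 564 + 13 \cdot 62\right)} = - \frac{8135}{\frac{1}{13} \cdot \frac{1}{89} \left(-504 - 564 + 806\right)} = - \frac{8135}{\frac{1}{13} \cdot \frac{1}{89} \left(-262\right)} = - \frac{8135}{- \frac{262}{1157}} = \left(-8135\right) \left(- \frac{1157}{262}\right) = \frac{9412195}{262} \approx 35924.0$)
$\frac{1}{W} = \frac{1}{\frac{9412195}{262}} = \frac{262}{9412195}$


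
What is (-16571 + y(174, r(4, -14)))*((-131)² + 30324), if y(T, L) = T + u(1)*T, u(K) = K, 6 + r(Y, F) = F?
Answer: -770349155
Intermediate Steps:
r(Y, F) = -6 + F
y(T, L) = 2*T (y(T, L) = T + 1*T = T + T = 2*T)
(-16571 + y(174, r(4, -14)))*((-131)² + 30324) = (-16571 + 2*174)*((-131)² + 30324) = (-16571 + 348)*(17161 + 30324) = -16223*47485 = -770349155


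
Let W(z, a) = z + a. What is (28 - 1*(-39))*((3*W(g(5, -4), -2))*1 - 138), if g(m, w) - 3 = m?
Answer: -8040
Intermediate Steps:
g(m, w) = 3 + m
W(z, a) = a + z
(28 - 1*(-39))*((3*W(g(5, -4), -2))*1 - 138) = (28 - 1*(-39))*((3*(-2 + (3 + 5)))*1 - 138) = (28 + 39)*((3*(-2 + 8))*1 - 138) = 67*((3*6)*1 - 138) = 67*(18*1 - 138) = 67*(18 - 138) = 67*(-120) = -8040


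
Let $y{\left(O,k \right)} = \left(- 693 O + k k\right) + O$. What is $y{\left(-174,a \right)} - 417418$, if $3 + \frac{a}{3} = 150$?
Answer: $-102529$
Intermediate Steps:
$a = 441$ ($a = -9 + 3 \cdot 150 = -9 + 450 = 441$)
$y{\left(O,k \right)} = k^{2} - 692 O$ ($y{\left(O,k \right)} = \left(- 693 O + k^{2}\right) + O = \left(k^{2} - 693 O\right) + O = k^{2} - 692 O$)
$y{\left(-174,a \right)} - 417418 = \left(441^{2} - -120408\right) - 417418 = \left(194481 + 120408\right) - 417418 = 314889 - 417418 = -102529$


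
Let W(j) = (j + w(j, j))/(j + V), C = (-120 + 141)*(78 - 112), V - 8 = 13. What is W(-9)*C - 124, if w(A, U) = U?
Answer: 947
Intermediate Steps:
V = 21 (V = 8 + 13 = 21)
C = -714 (C = 21*(-34) = -714)
W(j) = 2*j/(21 + j) (W(j) = (j + j)/(j + 21) = (2*j)/(21 + j) = 2*j/(21 + j))
W(-9)*C - 124 = (2*(-9)/(21 - 9))*(-714) - 124 = (2*(-9)/12)*(-714) - 124 = (2*(-9)*(1/12))*(-714) - 124 = -3/2*(-714) - 124 = 1071 - 124 = 947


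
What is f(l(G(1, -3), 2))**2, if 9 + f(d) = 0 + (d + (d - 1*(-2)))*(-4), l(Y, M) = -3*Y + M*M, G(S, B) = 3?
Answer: 529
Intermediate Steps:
l(Y, M) = M**2 - 3*Y (l(Y, M) = -3*Y + M**2 = M**2 - 3*Y)
f(d) = -17 - 8*d (f(d) = -9 + (0 + (d + (d - 1*(-2)))*(-4)) = -9 + (0 + (d + (d + 2))*(-4)) = -9 + (0 + (d + (2 + d))*(-4)) = -9 + (0 + (2 + 2*d)*(-4)) = -9 + (0 + (-8 - 8*d)) = -9 + (-8 - 8*d) = -17 - 8*d)
f(l(G(1, -3), 2))**2 = (-17 - 8*(2**2 - 3*3))**2 = (-17 - 8*(4 - 9))**2 = (-17 - 8*(-5))**2 = (-17 + 40)**2 = 23**2 = 529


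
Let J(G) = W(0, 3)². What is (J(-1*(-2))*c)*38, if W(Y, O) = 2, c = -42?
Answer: -6384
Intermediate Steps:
J(G) = 4 (J(G) = 2² = 4)
(J(-1*(-2))*c)*38 = (4*(-42))*38 = -168*38 = -6384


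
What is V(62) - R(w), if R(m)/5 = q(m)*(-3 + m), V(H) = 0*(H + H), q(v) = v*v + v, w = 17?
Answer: -21420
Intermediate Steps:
q(v) = v + v² (q(v) = v² + v = v + v²)
V(H) = 0 (V(H) = 0*(2*H) = 0)
R(m) = 5*m*(1 + m)*(-3 + m) (R(m) = 5*((m*(1 + m))*(-3 + m)) = 5*(m*(1 + m)*(-3 + m)) = 5*m*(1 + m)*(-3 + m))
V(62) - R(w) = 0 - 5*17*(1 + 17)*(-3 + 17) = 0 - 5*17*18*14 = 0 - 1*21420 = 0 - 21420 = -21420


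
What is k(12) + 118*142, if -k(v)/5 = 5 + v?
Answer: 16671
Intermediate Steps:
k(v) = -25 - 5*v (k(v) = -5*(5 + v) = -25 - 5*v)
k(12) + 118*142 = (-25 - 5*12) + 118*142 = (-25 - 60) + 16756 = -85 + 16756 = 16671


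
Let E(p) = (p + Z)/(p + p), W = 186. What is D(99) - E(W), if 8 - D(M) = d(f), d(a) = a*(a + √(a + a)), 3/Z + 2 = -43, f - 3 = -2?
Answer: 36271/5580 - √2 ≈ 5.0860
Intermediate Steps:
f = 1 (f = 3 - 2 = 1)
Z = -1/15 (Z = 3/(-2 - 43) = 3/(-45) = 3*(-1/45) = -1/15 ≈ -0.066667)
E(p) = (-1/15 + p)/(2*p) (E(p) = (p - 1/15)/(p + p) = (-1/15 + p)/((2*p)) = (-1/15 + p)*(1/(2*p)) = (-1/15 + p)/(2*p))
d(a) = a*(a + √2*√a) (d(a) = a*(a + √(2*a)) = a*(a + √2*√a))
D(M) = 7 - √2 (D(M) = 8 - (1² + √2*1^(3/2)) = 8 - (1 + √2*1) = 8 - (1 + √2) = 8 + (-1 - √2) = 7 - √2)
D(99) - E(W) = (7 - √2) - (-1 + 15*186)/(30*186) = (7 - √2) - (-1 + 2790)/(30*186) = (7 - √2) - 2789/(30*186) = (7 - √2) - 1*2789/5580 = (7 - √2) - 2789/5580 = 36271/5580 - √2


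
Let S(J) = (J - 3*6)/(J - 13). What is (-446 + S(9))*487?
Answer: -864425/4 ≈ -2.1611e+5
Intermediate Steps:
S(J) = (-18 + J)/(-13 + J) (S(J) = (J - 18)/(-13 + J) = (-18 + J)/(-13 + J))
(-446 + S(9))*487 = (-446 + (-18 + 9)/(-13 + 9))*487 = (-446 - 9/(-4))*487 = (-446 - ¼*(-9))*487 = (-446 + 9/4)*487 = -1775/4*487 = -864425/4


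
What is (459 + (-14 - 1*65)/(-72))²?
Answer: 1097398129/5184 ≈ 2.1169e+5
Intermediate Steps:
(459 + (-14 - 1*65)/(-72))² = (459 + (-14 - 65)*(-1/72))² = (459 - 79*(-1/72))² = (459 + 79/72)² = (33127/72)² = 1097398129/5184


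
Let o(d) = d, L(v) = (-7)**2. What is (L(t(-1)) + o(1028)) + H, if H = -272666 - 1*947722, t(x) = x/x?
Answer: -1219311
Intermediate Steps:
t(x) = 1
H = -1220388 (H = -272666 - 947722 = -1220388)
L(v) = 49
(L(t(-1)) + o(1028)) + H = (49 + 1028) - 1220388 = 1077 - 1220388 = -1219311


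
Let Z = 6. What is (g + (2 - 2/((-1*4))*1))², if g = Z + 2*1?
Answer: 441/4 ≈ 110.25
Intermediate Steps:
g = 8 (g = 6 + 2*1 = 6 + 2 = 8)
(g + (2 - 2/((-1*4))*1))² = (8 + (2 - 2/((-1*4))*1))² = (8 + (2 - 2/(-4)*1))² = (8 + (2 - 2*(-¼)*1))² = (8 + (2 + (½)*1))² = (8 + (2 + ½))² = (8 + 5/2)² = (21/2)² = 441/4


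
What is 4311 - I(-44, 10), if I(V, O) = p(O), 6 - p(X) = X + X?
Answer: 4325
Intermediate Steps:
p(X) = 6 - 2*X (p(X) = 6 - (X + X) = 6 - 2*X)
I(V, O) = 6 - 2*O
4311 - I(-44, 10) = 4311 - (6 - 2*10) = 4311 - (6 - 20) = 4311 - 1*(-14) = 4311 + 14 = 4325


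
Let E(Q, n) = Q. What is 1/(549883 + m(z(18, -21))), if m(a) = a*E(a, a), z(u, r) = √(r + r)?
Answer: 1/549841 ≈ 1.8187e-6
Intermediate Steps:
z(u, r) = √2*√r (z(u, r) = √(2*r) = √2*√r)
m(a) = a² (m(a) = a*a = a²)
1/(549883 + m(z(18, -21))) = 1/(549883 + (√2*√(-21))²) = 1/(549883 + (√2*(I*√21))²) = 1/(549883 + (I*√42)²) = 1/(549883 - 42) = 1/549841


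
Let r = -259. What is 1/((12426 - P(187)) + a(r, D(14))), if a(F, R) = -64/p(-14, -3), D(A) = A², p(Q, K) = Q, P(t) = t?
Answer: 7/85705 ≈ 8.1675e-5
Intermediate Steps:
a(F, R) = 32/7 (a(F, R) = -64/(-14) = -64*(-1/14) = 32/7)
1/((12426 - P(187)) + a(r, D(14))) = 1/((12426 - 1*187) + 32/7) = 1/((12426 - 187) + 32/7) = 1/(12239 + 32/7) = 1/(85705/7) = 7/85705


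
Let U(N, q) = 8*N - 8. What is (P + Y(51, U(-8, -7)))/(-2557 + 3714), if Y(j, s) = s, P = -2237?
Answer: -2309/1157 ≈ -1.9957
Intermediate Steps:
U(N, q) = -8 + 8*N
(P + Y(51, U(-8, -7)))/(-2557 + 3714) = (-2237 + (-8 + 8*(-8)))/(-2557 + 3714) = (-2237 + (-8 - 64))/1157 = (-2237 - 72)*(1/1157) = -2309*1/1157 = -2309/1157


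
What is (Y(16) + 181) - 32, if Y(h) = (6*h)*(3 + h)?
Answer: 1973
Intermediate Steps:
Y(h) = 6*h*(3 + h)
(Y(16) + 181) - 32 = (6*16*(3 + 16) + 181) - 32 = (6*16*19 + 181) - 32 = (1824 + 181) - 32 = 2005 - 32 = 1973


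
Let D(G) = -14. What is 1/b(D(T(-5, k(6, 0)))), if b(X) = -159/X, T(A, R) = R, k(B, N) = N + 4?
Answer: 14/159 ≈ 0.088050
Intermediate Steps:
k(B, N) = 4 + N
1/b(D(T(-5, k(6, 0)))) = 1/(-159/(-14)) = 1/(-159*(-1/14)) = 1/(159/14) = 14/159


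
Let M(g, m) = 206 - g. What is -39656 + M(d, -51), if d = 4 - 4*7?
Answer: -39426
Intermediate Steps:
d = -24 (d = 4 - 28 = -24)
-39656 + M(d, -51) = -39656 + (206 - 1*(-24)) = -39656 + (206 + 24) = -39656 + 230 = -39426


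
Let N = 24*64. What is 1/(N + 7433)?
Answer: 1/8969 ≈ 0.00011150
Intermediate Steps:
N = 1536
1/(N + 7433) = 1/(1536 + 7433) = 1/8969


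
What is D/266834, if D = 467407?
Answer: 467407/266834 ≈ 1.7517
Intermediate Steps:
D/266834 = 467407/266834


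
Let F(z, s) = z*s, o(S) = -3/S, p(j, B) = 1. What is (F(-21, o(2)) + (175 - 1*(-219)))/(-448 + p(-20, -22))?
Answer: -851/894 ≈ -0.95190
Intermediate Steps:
F(z, s) = s*z
(F(-21, o(2)) + (175 - 1*(-219)))/(-448 + p(-20, -22)) = (-3/2*(-21) + (175 - 1*(-219)))/(-448 + 1) = (-3*½*(-21) + (175 + 219))/(-447) = (-3/2*(-21) + 394)*(-1/447) = (63/2 + 394)*(-1/447) = (851/2)*(-1/447) = -851/894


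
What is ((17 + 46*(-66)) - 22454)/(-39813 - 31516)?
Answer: 25473/71329 ≈ 0.35712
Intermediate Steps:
((17 + 46*(-66)) - 22454)/(-39813 - 31516) = ((17 - 3036) - 22454)/(-71329) = (-3019 - 22454)*(-1/71329) = -25473*(-1/71329) = 25473/71329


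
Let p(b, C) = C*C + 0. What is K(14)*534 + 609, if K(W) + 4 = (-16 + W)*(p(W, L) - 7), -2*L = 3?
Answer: 3546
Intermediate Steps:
L = -3/2 (L = -1/2*3 = -3/2 ≈ -1.5000)
p(b, C) = C**2 (p(b, C) = C**2 + 0 = C**2)
K(W) = 72 - 19*W/4 (K(W) = -4 + (-16 + W)*((-3/2)**2 - 7) = -4 + (-16 + W)*(9/4 - 7) = -4 + (-16 + W)*(-19/4) = -4 + (76 - 19*W/4) = 72 - 19*W/4)
K(14)*534 + 609 = (72 - 19/4*14)*534 + 609 = (72 - 133/2)*534 + 609 = (11/2)*534 + 609 = 2937 + 609 = 3546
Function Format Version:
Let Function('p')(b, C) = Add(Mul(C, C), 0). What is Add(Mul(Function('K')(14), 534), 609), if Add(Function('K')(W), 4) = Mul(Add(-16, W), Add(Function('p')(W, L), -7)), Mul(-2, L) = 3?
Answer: 3546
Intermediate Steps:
L = Rational(-3, 2) (L = Mul(Rational(-1, 2), 3) = Rational(-3, 2) ≈ -1.5000)
Function('p')(b, C) = Pow(C, 2) (Function('p')(b, C) = Add(Pow(C, 2), 0) = Pow(C, 2))
Function('K')(W) = Add(72, Mul(Rational(-19, 4), W)) (Function('K')(W) = Add(-4, Mul(Add(-16, W), Add(Pow(Rational(-3, 2), 2), -7))) = Add(-4, Mul(Add(-16, W), Add(Rational(9, 4), -7))) = Add(-4, Mul(Add(-16, W), Rational(-19, 4))) = Add(-4, Add(76, Mul(Rational(-19, 4), W))) = Add(72, Mul(Rational(-19, 4), W)))
Add(Mul(Function('K')(14), 534), 609) = Add(Mul(Add(72, Mul(Rational(-19, 4), 14)), 534), 609) = Add(Mul(Add(72, Rational(-133, 2)), 534), 609) = Add(Mul(Rational(11, 2), 534), 609) = Add(2937, 609) = 3546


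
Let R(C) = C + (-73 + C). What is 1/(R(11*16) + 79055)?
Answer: 1/79334 ≈ 1.2605e-5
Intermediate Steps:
R(C) = -73 + 2*C
1/(R(11*16) + 79055) = 1/((-73 + 2*(11*16)) + 79055) = 1/((-73 + 2*176) + 79055) = 1/((-73 + 352) + 79055) = 1/(279 + 79055) = 1/79334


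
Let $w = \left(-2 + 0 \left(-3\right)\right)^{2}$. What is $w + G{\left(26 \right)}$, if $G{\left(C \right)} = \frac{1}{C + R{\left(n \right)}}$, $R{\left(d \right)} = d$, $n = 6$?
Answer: $\frac{129}{32} \approx 4.0313$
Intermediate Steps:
$w = 4$ ($w = \left(-2 + 0\right)^{2} = \left(-2\right)^{2} = 4$)
$G{\left(C \right)} = \frac{1}{6 + C}$ ($G{\left(C \right)} = \frac{1}{C + 6} = \frac{1}{6 + C}$)
$w + G{\left(26 \right)} = 4 + \frac{1}{6 + 26} = 4 + \frac{1}{32} = \frac{129}{32}$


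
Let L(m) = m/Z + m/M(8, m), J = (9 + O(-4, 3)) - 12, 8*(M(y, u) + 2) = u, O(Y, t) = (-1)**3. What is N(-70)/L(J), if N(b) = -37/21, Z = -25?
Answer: -925/924 ≈ -1.0011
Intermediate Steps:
O(Y, t) = -1
M(y, u) = -2 + u/8
N(b) = -37/21 (N(b) = -37*1/21 = -37/21)
J = -4 (J = (9 - 1) - 12 = 8 - 12 = -4)
L(m) = -m/25 + m/(-2 + m/8) (L(m) = m/(-25) + m/(-2 + m/8) = m*(-1/25) + m/(-2 + m/8) = -m/25 + m/(-2 + m/8))
N(-70)/L(J) = -37*(-25*(-16 - 4)/(4*(216 - 1*(-4))))/21 = -37*125/(216 + 4)/21 = -37/(21*((1/25)*(-4)*(-1/20)*220)) = -37/(21*44/25) = -37/21*25/44 = -925/924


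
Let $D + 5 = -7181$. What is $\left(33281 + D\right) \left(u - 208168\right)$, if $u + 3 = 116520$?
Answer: $-2391632845$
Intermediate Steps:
$D = -7186$ ($D = -5 - 7181 = -7186$)
$u = 116517$ ($u = -3 + 116520 = 116517$)
$\left(33281 + D\right) \left(u - 208168\right) = \left(33281 - 7186\right) \left(116517 - 208168\right) = 26095 \left(-91651\right) = -2391632845$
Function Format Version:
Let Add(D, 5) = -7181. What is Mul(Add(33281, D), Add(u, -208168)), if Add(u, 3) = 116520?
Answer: -2391632845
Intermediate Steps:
D = -7186 (D = Add(-5, -7181) = -7186)
u = 116517 (u = Add(-3, 116520) = 116517)
Mul(Add(33281, D), Add(u, -208168)) = Mul(Add(33281, -7186), Add(116517, -208168)) = Mul(26095, -91651) = -2391632845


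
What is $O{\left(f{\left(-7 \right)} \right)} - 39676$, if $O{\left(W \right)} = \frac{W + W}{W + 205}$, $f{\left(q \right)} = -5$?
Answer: $- \frac{793521}{20} \approx -39676.0$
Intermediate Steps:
$O{\left(W \right)} = \frac{2 W}{205 + W}$
$O{\left(f{\left(-7 \right)} \right)} - 39676 = 2 \left(-5\right) \frac{1}{205 - 5} - 39676 = 2 \left(-5\right) \frac{1}{200} - 39676 = - \frac{1}{20} - 39676 = - \frac{793521}{20}$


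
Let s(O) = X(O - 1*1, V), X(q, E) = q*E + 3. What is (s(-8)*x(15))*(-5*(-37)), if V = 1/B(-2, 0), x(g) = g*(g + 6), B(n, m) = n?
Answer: 874125/2 ≈ 4.3706e+5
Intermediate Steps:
x(g) = g*(6 + g)
V = -1/2 (V = 1/(-2) = -1/2 ≈ -0.50000)
X(q, E) = 3 + E*q (X(q, E) = E*q + 3 = 3 + E*q)
s(O) = 7/2 - O/2 (s(O) = 3 - (O - 1*1)/2 = 3 - (O - 1)/2 = 3 - (-1 + O)/2 = 3 + (1/2 - O/2) = 7/2 - O/2)
(s(-8)*x(15))*(-5*(-37)) = ((7/2 - 1/2*(-8))*(15*(6 + 15)))*(-5*(-37)) = ((7/2 + 4)*(15*21))*185 = ((15/2)*315)*185 = (4725/2)*185 = 874125/2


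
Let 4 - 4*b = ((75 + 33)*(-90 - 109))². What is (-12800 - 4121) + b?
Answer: -115493436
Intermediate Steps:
b = -115476515 (b = 1 - (-90 - 109)²*(75 + 33)²/4 = 1 - (108*(-199))²/4 = 1 - ¼*(-21492)² = 1 - ¼*461906064 = 1 - 115476516 = -115476515)
(-12800 - 4121) + b = (-12800 - 4121) - 115476515 = -16921 - 115476515 = -115493436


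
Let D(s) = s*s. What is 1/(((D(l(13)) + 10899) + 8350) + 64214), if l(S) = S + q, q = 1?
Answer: 1/83659 ≈ 1.1953e-5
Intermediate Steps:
l(S) = 1 + S (l(S) = S + 1 = 1 + S)
D(s) = s²
1/(((D(l(13)) + 10899) + 8350) + 64214) = 1/((((1 + 13)² + 10899) + 8350) + 64214) = 1/(((14² + 10899) + 8350) + 64214) = 1/(((196 + 10899) + 8350) + 64214) = 1/((11095 + 8350) + 64214) = 1/(19445 + 64214) = 1/83659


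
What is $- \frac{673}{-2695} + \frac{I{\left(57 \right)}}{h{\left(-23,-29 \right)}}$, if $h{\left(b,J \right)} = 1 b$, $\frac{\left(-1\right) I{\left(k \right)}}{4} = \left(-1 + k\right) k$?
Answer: $\frac{34425239}{61985} \approx 555.38$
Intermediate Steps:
$I{\left(k \right)} = - 4 k \left(-1 + k\right)$ ($I{\left(k \right)} = - 4 \left(-1 + k\right) k = - 4 k \left(-1 + k\right)$)
$h{\left(b,J \right)} = b$
$- \frac{673}{-2695} + \frac{I{\left(57 \right)}}{h{\left(-23,-29 \right)}} = - \frac{673}{-2695} + \frac{4 \cdot 57 \left(1 - 57\right)}{-23} = \left(-673\right) \left(- \frac{1}{2695}\right) + 4 \cdot 57 \left(1 - 57\right) \left(- \frac{1}{23}\right) = \frac{673}{2695} + 4 \cdot 57 \left(-56\right) \left(- \frac{1}{23}\right) = \frac{673}{2695} - - \frac{12768}{23} = \frac{673}{2695} + \frac{12768}{23} = \frac{34425239}{61985}$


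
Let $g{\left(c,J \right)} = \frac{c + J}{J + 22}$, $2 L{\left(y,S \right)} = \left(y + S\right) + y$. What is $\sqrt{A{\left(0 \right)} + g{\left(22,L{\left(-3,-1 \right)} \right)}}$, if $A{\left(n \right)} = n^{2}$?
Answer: $1$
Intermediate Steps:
$L{\left(y,S \right)} = y + \frac{S}{2}$ ($L{\left(y,S \right)} = \frac{\left(y + S\right) + y}{2} = \frac{\left(S + y\right) + y}{2} = \frac{S + 2 y}{2} = y + \frac{S}{2}$)
$g{\left(c,J \right)} = \frac{J + c}{22 + J}$
$\sqrt{A{\left(0 \right)} + g{\left(22,L{\left(-3,-1 \right)} \right)}} = \sqrt{0^{2} + \frac{\left(-3 + \frac{1}{2} \left(-1\right)\right) + 22}{22 + \left(-3 + \frac{1}{2} \left(-1\right)\right)}} = \sqrt{0 + \frac{\left(-3 - \frac{1}{2}\right) + 22}{22 - \frac{7}{2}}} = \sqrt{0 + \frac{- \frac{7}{2} + 22}{22 - \frac{7}{2}}} = \sqrt{0 + \frac{1}{\frac{37}{2}} \cdot \frac{37}{2}} = \sqrt{0 + \frac{2}{37} \cdot \frac{37}{2}} = \sqrt{0 + 1} = \sqrt{1} = 1$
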